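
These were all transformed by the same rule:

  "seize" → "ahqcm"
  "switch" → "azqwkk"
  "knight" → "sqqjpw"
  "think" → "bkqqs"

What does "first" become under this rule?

nlzvb

Shifts by position in seize: pos 0: s→a (+8), pos 1: e→h (+3), pos 2: i→q (+8), pos 3: z→c (+3) — repeating every 2. It's a Vigenère-style cipher with numeric key [8,3]: position i shifts by key[i mod 2].
Applying it to first: f+8=n, i+3=l, r+8=z, s+3=v, t+8=b.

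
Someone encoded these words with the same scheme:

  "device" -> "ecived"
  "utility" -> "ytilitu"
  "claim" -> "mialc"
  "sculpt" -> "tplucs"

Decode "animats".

The word is simply reversed.
Decoding animats: then reverse → stamina.

stamina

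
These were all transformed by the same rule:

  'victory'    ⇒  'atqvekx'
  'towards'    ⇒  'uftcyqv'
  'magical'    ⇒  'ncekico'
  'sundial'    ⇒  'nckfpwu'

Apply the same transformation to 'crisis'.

ukukte

The output letters match the input read backwards, each shifted +2: victory reversed is yrotciv. Read the word backwards and shift each letter +2.
On crisis: reverse → sisirc; then shift: s+2=u, i+2=k, s+2=u, i+2=k, r+2=t, c+2=e.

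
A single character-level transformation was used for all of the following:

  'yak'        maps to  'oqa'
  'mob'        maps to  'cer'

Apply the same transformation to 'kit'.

This is a Caesar cipher with shift 16.
On kit: k+16=a, i+16=y, t+16=j.

ayj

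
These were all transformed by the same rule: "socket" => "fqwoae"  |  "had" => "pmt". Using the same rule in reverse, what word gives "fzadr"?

front

Two steps: reverse the string, then apply a Caesar shift of +12.
Undoing it on fzadr: shift back: f−12=t, z−12=n, a−12=o, d−12=r, r−12=f → tnorf; then reverse → front.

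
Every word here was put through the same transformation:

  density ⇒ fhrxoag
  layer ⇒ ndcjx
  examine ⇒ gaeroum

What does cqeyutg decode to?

anatomy

In density: d→f is +2, e→h is +3, n→r is +4, s→x is +5 — the shift increases by 1 each position. The shift increases by 1 at each position, starting from +2: 2, 3, 4, ….
Decoding cqeyutg: c−2=a, q−3=n, e−4=a, y−5=t, u−6=o, t−7=m, g−8=y.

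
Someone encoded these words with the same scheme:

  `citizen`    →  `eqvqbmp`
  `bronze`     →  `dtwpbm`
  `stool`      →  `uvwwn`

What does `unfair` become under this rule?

The shift depends on letter class: consonant c→e is +2, but vowel i→q is +8. Two shifts are in play — +8 for a/e/i/o/u, +2 for every other letter.
On unfair: u(vowel)+8=c, n(cons)+2=p, f(cons)+2=h, a(vowel)+8=i, i(vowel)+8=q, r(cons)+2=t.

cphiqt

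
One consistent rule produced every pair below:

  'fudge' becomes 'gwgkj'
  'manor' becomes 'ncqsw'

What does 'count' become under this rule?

Letter i (0-indexed) is shifted by i+1, so successive shifts are 1, 2, 3, ….
On count: c+1=d, o+2=q, u+3=x, n+4=r, t+5=y.

dqxry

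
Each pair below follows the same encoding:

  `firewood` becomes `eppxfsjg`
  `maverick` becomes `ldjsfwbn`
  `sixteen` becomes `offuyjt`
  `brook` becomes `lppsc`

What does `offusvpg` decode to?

The output letters match the input read backwards, each shifted +1: firewood reversed is doowerif. Two steps: reverse the string, then apply a Caesar shift of +1.
Undoing it on offusvpg: shift back: o−1=n, f−1=e, f−1=e, u−1=t, s−1=r, v−1=u, p−1=o, g−1=f → neetruof; then reverse → fourteen.

fourteen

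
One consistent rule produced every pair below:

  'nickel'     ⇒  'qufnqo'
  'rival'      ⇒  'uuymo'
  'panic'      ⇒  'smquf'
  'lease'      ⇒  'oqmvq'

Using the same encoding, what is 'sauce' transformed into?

The rule splits by letter class: vowels +12, consonants +3.
On sauce: s(cons)+3=v, a(vowel)+12=m, u(vowel)+12=g, c(cons)+3=f, e(vowel)+12=q.

vmgfq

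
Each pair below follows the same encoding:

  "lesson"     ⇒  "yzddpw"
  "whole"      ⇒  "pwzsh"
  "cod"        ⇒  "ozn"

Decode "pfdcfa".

Read the word backwards and shift each letter +11.
Undoing it on pfdcfa: shift back: p−11=e, f−11=u, d−11=s, c−11=r, f−11=u, a−11=p → eusrup; then reverse → pursue.

pursue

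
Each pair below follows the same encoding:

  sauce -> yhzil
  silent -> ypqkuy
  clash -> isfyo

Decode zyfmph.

Shifts by position in sauce: pos 0: s→y (+6), pos 1: a→h (+7), pos 2: u→z (+5), pos 3: c→i (+6), pos 4: e→l (+7) — repeating every 3. It's a Vigenère-style cipher with numeric key [6,7,5]: position i shifts by key[i mod 3].
Undoing it on zyfmph: z−6=t, y−7=r, f−5=a, m−6=g, p−7=i, h−5=c.

tragic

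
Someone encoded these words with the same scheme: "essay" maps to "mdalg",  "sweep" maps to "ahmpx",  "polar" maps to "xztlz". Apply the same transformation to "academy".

Shifts by position in essay: pos 0: e→m (+8), pos 1: s→d (+11), pos 2: s→a (+8), pos 3: a→l (+11) — repeating every 2. It's a Vigenère-style cipher with numeric key [8,11]: position i shifts by key[i mod 2].
Applying it to academy: a+8=i, c+11=n, a+8=i, d+11=o, e+8=m, m+11=x, y+8=g.

iniomxg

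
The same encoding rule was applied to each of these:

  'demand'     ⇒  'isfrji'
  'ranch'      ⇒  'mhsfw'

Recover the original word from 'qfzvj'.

The output letters match the input read backwards, each shifted +5: demand reversed is dnamed. The word is reversed, then every letter is shifted forward by 5.
Reversing it on qfzvj: shift back: q−5=l, f−5=a, z−5=u, v−5=q, j−5=e → lauqe; then reverse → equal.

equal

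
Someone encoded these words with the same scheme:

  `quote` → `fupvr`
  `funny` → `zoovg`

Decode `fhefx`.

The output letters match the input read backwards, each shifted +1: quote reversed is etouq. Read the word backwards and shift each letter +1.
Decoding fhefx: shift back: f−1=e, h−1=g, e−1=d, f−1=e, x−1=w → egdew; then reverse → wedge.

wedge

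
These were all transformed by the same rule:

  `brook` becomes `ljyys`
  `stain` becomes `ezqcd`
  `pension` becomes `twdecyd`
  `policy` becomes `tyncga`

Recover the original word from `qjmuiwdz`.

argument

b(1)→l(11) and r(17)→j(9) fit y≡21x+16 (mod 26); the inverse of 21 mod 26 is 5. Treating letters as 0–25, the rule is x ↦ 21x + 16 (mod 26).
Undoing it on qjmuiwdz: q(16)→5·(16−16)≡0=a; j(9)→5·(9−16)≡17=r; m(12)→5·(12−16)≡6=g; u(20)→5·(20−16)≡20=u; i(8)→5·(8−16)≡12=m; w(22)→5·(22−16)≡4=e; d(3)→5·(3−16)≡13=n; z(25)→5·(25−16)≡19=t (all mod 26).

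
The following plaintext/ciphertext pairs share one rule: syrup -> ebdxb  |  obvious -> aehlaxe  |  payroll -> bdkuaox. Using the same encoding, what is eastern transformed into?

qdewquz

Shifts by position in syrup: pos 0: s→e (+12), pos 1: y→b (+3), pos 2: r→d (+12), pos 3: u→x (+3) — repeating every 2. It's a Vigenère-style cipher with numeric key [12,3]: position i shifts by key[i mod 2].
Applying it to eastern: e+12=q, a+3=d, s+12=e, t+3=w, e+12=q, r+3=u, n+12=z.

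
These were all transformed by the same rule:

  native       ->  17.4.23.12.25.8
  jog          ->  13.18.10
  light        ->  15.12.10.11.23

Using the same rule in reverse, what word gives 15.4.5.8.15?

n is letter #14 and maps to 17: an offset of 3. Each letter is replaced by its alphabet position (a=1..z=26) + 3.
Undoing it on 15.4.5.8.15: 15→(15−3)÷1=12=l, 4→(4−3)÷1=1=a, 5→(5−3)÷1=2=b, 8→(8−3)÷1=5=e, 15→(15−3)÷1=12=l.

label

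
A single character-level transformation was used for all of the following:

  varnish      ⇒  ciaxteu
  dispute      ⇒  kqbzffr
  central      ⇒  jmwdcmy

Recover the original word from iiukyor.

balance

The shift increases by 1 at each position, starting from +7: 7, 8, 9, ….
Undoing it on iiukyor: i−7=b, i−8=a, u−9=l, k−10=a, y−11=n, o−12=c, r−13=e.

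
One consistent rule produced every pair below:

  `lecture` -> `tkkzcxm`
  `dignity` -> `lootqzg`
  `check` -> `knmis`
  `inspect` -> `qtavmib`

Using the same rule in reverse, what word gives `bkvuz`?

tenor

Shifts by position in lecture: pos 0: l→t (+8), pos 1: e→k (+6), pos 2: c→k (+8), pos 3: t→z (+6) — repeating every 2. A repeating key of period 2 is used — shifts +8, +6 over and over.
Undoing it on bkvuz: b−8=t, k−6=e, v−8=n, u−6=o, z−8=r.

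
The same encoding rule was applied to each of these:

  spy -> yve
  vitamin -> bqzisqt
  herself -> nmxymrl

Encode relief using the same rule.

The shift depends on letter class: consonant s→y is +6, but vowel i→q is +8. Vowels shift forward by 8 and consonants shift forward by 6.
For relief: r(cons)+6=x, e(vowel)+8=m, l(cons)+6=r, i(vowel)+8=q, e(vowel)+8=m, f(cons)+6=l.

xmrqml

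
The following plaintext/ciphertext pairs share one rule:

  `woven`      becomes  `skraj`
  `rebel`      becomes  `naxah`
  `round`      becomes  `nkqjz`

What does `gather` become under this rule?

Compare letters: w→s is +22, o→k is +22, v→r is +22 — a constant shift. Each letter is shifted forward by 22 in the alphabet (a Caesar shift of +22).
For gather: g+22=c, a+22=w, t+22=p, h+22=d, e+22=a, r+22=n.

cwpdan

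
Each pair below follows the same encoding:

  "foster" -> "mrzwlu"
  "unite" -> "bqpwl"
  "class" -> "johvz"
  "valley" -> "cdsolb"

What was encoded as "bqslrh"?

Shifts by position in foster: pos 0: f→m (+7), pos 1: o→r (+3), pos 2: s→z (+7), pos 3: t→w (+3) — repeating every 2. The shifts repeat in a cycle of length 2: positions 0,1,… shift by +7, +3, then the pattern repeats.
Decoding bqslrh: b−7=u, q−3=n, s−7=l, l−3=i, r−7=k, h−3=e.

unlike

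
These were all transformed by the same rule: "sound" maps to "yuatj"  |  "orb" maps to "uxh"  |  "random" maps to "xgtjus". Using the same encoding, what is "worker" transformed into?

Compare letters: s→y is +6, o→u is +6, u→a is +6 — a constant shift. Every letter moves 6 places later in the alphabet, wrapping around z→a.
On worker: w+6=c, o+6=u, r+6=x, k+6=q, e+6=k, r+6=x.

cuxqkx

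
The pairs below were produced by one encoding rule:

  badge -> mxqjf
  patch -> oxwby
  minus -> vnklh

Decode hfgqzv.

b(1)→m(12) and a(0)→x(23) fit y≡15x+23 (mod 26); the inverse of 15 mod 26 is 7. This is an affine cipher: with a=0,…,z=25, each position x becomes (15x+23) mod 26.
Undoing it on hfgqzv: h(7)→7·(7−23)≡18=s; f(5)→7·(5−23)≡4=e; g(6)→7·(6−23)≡11=l; q(16)→7·(16−23)≡3=d; z(25)→7·(25−23)≡14=o; v(21)→7·(21−23)≡12=m (all mod 26).

seldom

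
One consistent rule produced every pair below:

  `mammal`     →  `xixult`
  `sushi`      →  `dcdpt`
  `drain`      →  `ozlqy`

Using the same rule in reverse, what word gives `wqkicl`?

lizard

The shifts repeat in a cycle of length 2: positions 0,1,… shift by +11, +8, then the pattern repeats.
Undoing it on wqkicl: w−11=l, q−8=i, k−11=z, i−8=a, c−11=r, l−8=d.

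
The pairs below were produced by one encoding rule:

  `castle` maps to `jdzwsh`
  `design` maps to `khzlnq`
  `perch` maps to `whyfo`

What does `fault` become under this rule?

mdboa

Shifts by position in castle: pos 0: c→j (+7), pos 1: a→d (+3), pos 2: s→z (+7), pos 3: t→w (+3) — repeating every 2. The shifts repeat in a cycle of length 2: positions 0,1,… shift by +7, +3, then the pattern repeats.
For fault: f+7=m, a+3=d, u+7=b, l+3=o, t+7=a.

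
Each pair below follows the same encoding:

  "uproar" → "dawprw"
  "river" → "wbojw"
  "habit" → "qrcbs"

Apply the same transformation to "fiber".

u(20)→d(3) and p(15)→a(0) fit y≡11x+17 (mod 26); the inverse of 11 mod 26 is 19. Treating letters as 0–25, the rule is x ↦ 11x + 17 (mod 26).
Applying it to fiber: f(5)→11·5+17≡20=u; i(8)→11·8+17≡1=b; b(1)→11·1+17≡2=c; e(4)→11·4+17≡9=j; r(17)→11·17+17≡22=w (all mod 26).

ubcjw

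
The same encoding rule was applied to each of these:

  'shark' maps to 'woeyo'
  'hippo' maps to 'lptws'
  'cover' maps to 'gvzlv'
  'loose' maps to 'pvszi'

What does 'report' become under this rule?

vltvva

It's a Vigenère-style cipher with numeric key [4,7]: position i shifts by key[i mod 2].
For report: r+4=v, e+7=l, p+4=t, o+7=v, r+4=v, t+7=a.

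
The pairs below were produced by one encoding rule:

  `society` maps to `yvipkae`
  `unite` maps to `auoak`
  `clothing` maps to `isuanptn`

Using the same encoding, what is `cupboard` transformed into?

It's a Vigenère-style cipher with numeric key [6,7]: position i shifts by key[i mod 2].
Applying it to cupboard: c+6=i, u+7=b, p+6=v, b+7=i, o+6=u, a+7=h, r+6=x, d+7=k.

ibviuhxk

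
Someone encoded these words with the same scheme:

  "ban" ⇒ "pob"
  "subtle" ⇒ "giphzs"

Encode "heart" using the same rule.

It's a constant shift of +14 (ROT14).
For heart: h+14=v, e+14=s, a+14=o, r+14=f, t+14=h.

vsofh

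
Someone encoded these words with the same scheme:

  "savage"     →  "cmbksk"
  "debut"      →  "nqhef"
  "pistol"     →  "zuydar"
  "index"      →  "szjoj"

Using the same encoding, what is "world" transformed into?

gaxvp

Shifts by position in savage: pos 0: s→c (+10), pos 1: a→m (+12), pos 2: v→b (+6), pos 3: a→k (+10), pos 4: g→s (+12), pos 5: e→k (+6) — repeating every 3. A repeating key of period 3 is used — shifts +10, +12, +6 over and over.
For world: w+10=g, o+12=a, r+6=x, l+10=v, d+12=p.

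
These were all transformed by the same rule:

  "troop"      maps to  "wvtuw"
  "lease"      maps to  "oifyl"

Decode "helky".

Letter i (0-indexed) is shifted by i+3, so successive shifts are 3, 4, 5, ….
Decoding helky: h−3=e, e−4=a, l−5=g, k−6=e, y−7=r.

eager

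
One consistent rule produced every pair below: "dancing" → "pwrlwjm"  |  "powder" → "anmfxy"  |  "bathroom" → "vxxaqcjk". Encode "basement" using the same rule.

cwnvnbjk

The output letters match the input read backwards, each shifted +9: dancing reversed is gnicnad. Two steps: reverse the string, then apply a Caesar shift of +9.
For basement: reverse → tnemesab; then shift: t+9=c, n+9=w, e+9=n, m+9=v, e+9=n, s+9=b, a+9=j, b+9=k.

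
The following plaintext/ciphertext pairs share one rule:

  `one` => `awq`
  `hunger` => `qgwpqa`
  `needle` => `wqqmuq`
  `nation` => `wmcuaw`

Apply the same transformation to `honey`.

The shift depends on letter class: consonant n→w is +9, but vowel o→a is +12. The rule splits by letter class: vowels +12, consonants +9.
Applying it to honey: h(cons)+9=q, o(vowel)+12=a, n(cons)+9=w, e(vowel)+12=q, y(cons)+9=h.

qawqh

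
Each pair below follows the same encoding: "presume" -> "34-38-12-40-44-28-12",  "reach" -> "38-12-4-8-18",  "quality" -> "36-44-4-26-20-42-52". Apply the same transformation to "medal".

28-12-10-4-26

p(#16)→34 and r(#18)→38: differences scale by 2, so n = 2·pos + 2. The formula is n = 2×(alphabet index, a=1) + 2.
Applying it to medal: m=13→28, e=5→12, d=4→10, a=1→4, l=12→26.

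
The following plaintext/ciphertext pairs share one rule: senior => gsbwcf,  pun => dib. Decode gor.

sad

Compare letters: s→g is +14, e→s is +14, n→b is +14 — a constant shift. It's a constant shift of +14 (ROT14).
Undoing it on gor: g−14=s, o−14=a, r−14=d.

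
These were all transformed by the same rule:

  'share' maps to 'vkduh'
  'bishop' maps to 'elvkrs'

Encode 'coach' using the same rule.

Compare letters: s→v is +3, h→k is +3, a→d is +3 — a constant shift. Every letter moves 3 places later in the alphabet, wrapping around z→a.
Applying it to coach: c+3=f, o+3=r, a+3=d, c+3=f, h+3=k.

frdfk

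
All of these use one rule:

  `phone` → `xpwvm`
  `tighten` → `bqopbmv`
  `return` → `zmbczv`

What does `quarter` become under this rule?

Every letter moves 8 places later in the alphabet, wrapping around z→a.
On quarter: q+8=y, u+8=c, a+8=i, r+8=z, t+8=b, e+8=m, r+8=z.

ycizbmz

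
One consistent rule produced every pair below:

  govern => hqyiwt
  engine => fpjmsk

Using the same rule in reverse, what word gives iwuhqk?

hurdle

In govern: g→h is +1, o→q is +2, v→y is +3, e→i is +4 — the shift increases by 1 each position. Letter i (0-indexed) is shifted by i+1, so successive shifts are 1, 2, 3, ….
Reversing it on iwuhqk: i−1=h, w−2=u, u−3=r, h−4=d, q−5=l, k−6=e.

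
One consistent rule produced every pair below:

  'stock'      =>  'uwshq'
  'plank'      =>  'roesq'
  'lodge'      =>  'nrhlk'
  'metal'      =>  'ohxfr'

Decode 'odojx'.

maker

In stock: s→u is +2, t→w is +3, o→s is +4, c→h is +5 — the shift increases by 1 each position. The shift increases by 1 at each position, starting from +2: 2, 3, 4, ….
Undoing it on odojx: o−2=m, d−3=a, o−4=k, j−5=e, x−6=r.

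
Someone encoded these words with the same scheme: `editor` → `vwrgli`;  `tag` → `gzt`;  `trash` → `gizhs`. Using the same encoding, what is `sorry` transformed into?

hliib

Letters are reflected about the middle of the alphabet (position → 25−position): Atbash.
On sorry: s↔h, o↔l, r↔i, r↔i, y↔b.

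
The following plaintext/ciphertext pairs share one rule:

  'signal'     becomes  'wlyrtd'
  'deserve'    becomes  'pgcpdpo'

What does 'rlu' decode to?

jag

The output letters match the input read backwards, each shifted +11: signal reversed is langis. Read the word backwards and shift each letter +11.
Reversing it on rlu: shift back: r−11=g, l−11=a, u−11=j → gaj; then reverse → jag.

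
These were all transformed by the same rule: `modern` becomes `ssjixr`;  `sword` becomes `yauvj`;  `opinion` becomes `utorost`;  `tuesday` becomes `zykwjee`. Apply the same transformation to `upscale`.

Shifts by position in modern: pos 0: m→s (+6), pos 1: o→s (+4), pos 2: d→j (+6), pos 3: e→i (+4) — repeating every 2. The shifts repeat in a cycle of length 2: positions 0,1,… shift by +6, +4, then the pattern repeats.
Applying it to upscale: u+6=a, p+4=t, s+6=y, c+4=g, a+6=g, l+4=p, e+6=k.

atyggpk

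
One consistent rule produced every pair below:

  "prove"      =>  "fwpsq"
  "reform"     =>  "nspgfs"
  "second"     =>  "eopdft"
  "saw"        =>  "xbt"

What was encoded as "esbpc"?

The output letters match the input read backwards, each shifted +1: prove reversed is evorp. Read the word backwards and shift each letter +1.
Reversing it on esbpc: shift back: e−1=d, s−1=r, b−1=a, p−1=o, c−1=b → draob; then reverse → board.

board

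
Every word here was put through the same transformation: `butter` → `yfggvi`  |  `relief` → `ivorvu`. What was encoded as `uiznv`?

frame

Each letter is replaced by its mirror in the alphabet: a↔z, b↔y, c↔x, and so on (the Atbash cipher).
Undoing it on uiznv: u↔f, i↔r, z↔a, n↔m, v↔e.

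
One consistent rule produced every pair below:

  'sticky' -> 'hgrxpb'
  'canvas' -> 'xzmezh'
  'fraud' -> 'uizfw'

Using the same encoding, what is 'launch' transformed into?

ozfmxs

Letters are reflected about the middle of the alphabet (position → 25−position): Atbash.
For launch: l↔o, a↔z, u↔f, n↔m, c↔x, h↔s.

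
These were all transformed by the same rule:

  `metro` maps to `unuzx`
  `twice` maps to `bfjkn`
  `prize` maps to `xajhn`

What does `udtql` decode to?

music

It's a Vigenère-style cipher with numeric key [8,9,1]: position i shifts by key[i mod 3].
Decoding udtql: u−8=m, d−9=u, t−1=s, q−8=i, l−9=c.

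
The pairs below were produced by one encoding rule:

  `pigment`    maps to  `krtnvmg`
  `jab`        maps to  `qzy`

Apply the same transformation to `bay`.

yzb

Each pair mirrors across the alphabet (p↔k, i↔r, g↔t): positions sum to 25. This is the alphabet-reversal cipher (Atbash): a becomes z, b becomes y, etc.
On bay: b↔y, a↔z, y↔b.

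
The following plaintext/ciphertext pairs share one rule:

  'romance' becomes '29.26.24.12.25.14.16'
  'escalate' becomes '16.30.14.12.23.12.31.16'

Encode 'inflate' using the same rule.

r is letter #18 and maps to 29: an offset of 11. Letters become their 1-based position plus 11 (so a→12, b→13, …).
Applying it to inflate: i=9→20, n=14→25, f=6→17, l=12→23, a=1→12, t=20→31, e=5→16.

20.25.17.23.12.31.16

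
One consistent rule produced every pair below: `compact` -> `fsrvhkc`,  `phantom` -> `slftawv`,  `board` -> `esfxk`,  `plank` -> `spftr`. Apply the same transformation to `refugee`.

In compact: c→f is +3, o→s is +4, m→r is +5, p→v is +6 — the shift increases by 1 each position. Each letter shifts forward by (position + 3), i.e. 3, 4, 5, … — the shift grows by one for each successive letter.
For refugee: r+3=u, e+4=i, f+5=k, u+6=a, g+7=n, e+8=m, e+9=n.

uikanmn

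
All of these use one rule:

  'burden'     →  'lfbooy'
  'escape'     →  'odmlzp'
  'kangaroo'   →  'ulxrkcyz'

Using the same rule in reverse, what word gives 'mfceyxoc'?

customer

Shifts by position in burden: pos 0: b→l (+10), pos 1: u→f (+11), pos 2: r→b (+10), pos 3: d→o (+11) — repeating every 2. It's a Vigenère-style cipher with numeric key [10,11]: position i shifts by key[i mod 2].
Undoing it on mfceyxoc: m−10=c, f−11=u, c−10=s, e−11=t, y−10=o, x−11=m, o−10=e, c−11=r.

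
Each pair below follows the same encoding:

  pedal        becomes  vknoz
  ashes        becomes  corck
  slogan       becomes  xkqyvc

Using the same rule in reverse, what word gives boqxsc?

singer

The output letters match the input read backwards, each shifted +10: pedal reversed is ladep. The word is reversed, then every letter is shifted forward by 10.
Reversing it on boqxsc: shift back: b−10=r, o−10=e, q−10=g, x−10=n, s−10=i, c−10=s → regnis; then reverse → singer.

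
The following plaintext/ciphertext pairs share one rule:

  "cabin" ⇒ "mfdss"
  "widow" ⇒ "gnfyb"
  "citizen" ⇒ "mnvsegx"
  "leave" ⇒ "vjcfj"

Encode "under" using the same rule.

esfow

Shifts by position in cabin: pos 0: c→m (+10), pos 1: a→f (+5), pos 2: b→d (+2), pos 3: i→s (+10), pos 4: n→s (+5) — repeating every 3. The shifts repeat in a cycle of length 3: positions 0,1,… shift by +10, +5, +2, then the pattern repeats.
On under: u+10=e, n+5=s, d+2=f, e+10=o, r+5=w.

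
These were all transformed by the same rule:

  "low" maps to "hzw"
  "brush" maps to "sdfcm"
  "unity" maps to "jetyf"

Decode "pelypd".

The output letters match the input read backwards, each shifted +11: low reversed is wol. The word is reversed, then every letter is shifted forward by 11.
Undoing it on pelypd: shift back: p−11=e, e−11=t, l−11=a, y−11=n, p−11=e, d−11=s → etanes; then reverse → senate.

senate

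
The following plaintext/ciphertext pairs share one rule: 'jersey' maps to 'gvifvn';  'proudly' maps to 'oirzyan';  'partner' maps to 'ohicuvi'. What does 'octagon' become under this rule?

j(9)→g(6) and e(4)→v(21) fit y≡23x+7 (mod 26); the inverse of 23 mod 26 is 17. This is an affine cipher: with a=0,…,z=25, each position x becomes (23x+7) mod 26.
For octagon: o(14)→23·14+7≡17=r; c(2)→23·2+7≡1=b; t(19)→23·19+7≡2=c; a(0)→23·0+7≡7=h; g(6)→23·6+7≡15=p; o(14)→23·14+7≡17=r; n(13)→23·13+7≡20=u (all mod 26).

rbchpru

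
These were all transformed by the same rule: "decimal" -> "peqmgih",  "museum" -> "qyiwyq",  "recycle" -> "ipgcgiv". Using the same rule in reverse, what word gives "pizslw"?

The output letters match the input read backwards, each shifted +4: decimal reversed is lamiced. Two steps: reverse the string, then apply a Caesar shift of +4.
Decoding pizslw: shift back: p−4=l, i−4=e, z−4=v, s−4=o, l−4=h, w−4=s → levohs; then reverse → shovel.

shovel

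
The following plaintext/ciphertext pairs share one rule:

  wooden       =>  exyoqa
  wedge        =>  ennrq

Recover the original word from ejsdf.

Each letter shifts forward by (position + 8), i.e. 8, 9, 10, … — the shift grows by one for each successive letter.
Reversing it on ejsdf: e−8=w, j−9=a, s−10=i, d−11=s, f−12=t.

waist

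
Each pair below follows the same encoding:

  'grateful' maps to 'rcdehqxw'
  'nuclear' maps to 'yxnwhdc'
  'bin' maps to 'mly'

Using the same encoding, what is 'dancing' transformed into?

Two shifts are in play — +3 for a/e/i/o/u, +11 for every other letter.
For dancing: d(cons)+11=o, a(vowel)+3=d, n(cons)+11=y, c(cons)+11=n, i(vowel)+3=l, n(cons)+11=y, g(cons)+11=r.

odynlyr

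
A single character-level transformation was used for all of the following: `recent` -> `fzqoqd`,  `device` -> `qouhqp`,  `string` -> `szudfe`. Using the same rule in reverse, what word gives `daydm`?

armor

The output letters match the input read backwards, each shifted +12: recent reversed is tnecer. Two steps: reverse the string, then apply a Caesar shift of +12.
Decoding daydm: shift back: d−12=r, a−12=o, y−12=m, d−12=r, m−12=a → romra; then reverse → armor.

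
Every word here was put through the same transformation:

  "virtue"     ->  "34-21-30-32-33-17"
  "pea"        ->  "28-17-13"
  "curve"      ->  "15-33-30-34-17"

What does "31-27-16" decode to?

sod

v is letter #22 and maps to 34: an offset of 12. The number is (letter's place in the alphabet, a=1) + 12.
Reversing it on 31-27-16: 31→(31−12)÷1=19=s, 27→(27−12)÷1=15=o, 16→(16−12)÷1=4=d.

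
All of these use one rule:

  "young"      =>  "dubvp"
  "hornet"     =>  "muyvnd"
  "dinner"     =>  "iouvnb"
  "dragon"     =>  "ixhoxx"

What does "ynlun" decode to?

theme

Letter i (0-indexed) is shifted by i+5, so successive shifts are 5, 6, 7, ….
Decoding ynlun: y−5=t, n−6=h, l−7=e, u−8=m, n−9=e.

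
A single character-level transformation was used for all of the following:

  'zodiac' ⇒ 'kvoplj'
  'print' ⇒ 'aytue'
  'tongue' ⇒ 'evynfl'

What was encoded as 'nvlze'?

Shifts by position in zodiac: pos 0: z→k (+11), pos 1: o→v (+7), pos 2: d→o (+11), pos 3: i→p (+7) — repeating every 2. It's a Vigenère-style cipher with numeric key [11,7]: position i shifts by key[i mod 2].
Reversing it on nvlze: n−11=c, v−7=o, l−11=a, z−7=s, e−11=t.

coast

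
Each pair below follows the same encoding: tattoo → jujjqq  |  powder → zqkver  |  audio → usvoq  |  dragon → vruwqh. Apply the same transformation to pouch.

zqsmf

This is an affine cipher: with a=0,…,z=25, each position x becomes (9x+20) mod 26.
Applying it to pouch: p(15)→9·15+20≡25=z; o(14)→9·14+20≡16=q; u(20)→9·20+20≡18=s; c(2)→9·2+20≡12=m; h(7)→9·7+20≡5=f (all mod 26).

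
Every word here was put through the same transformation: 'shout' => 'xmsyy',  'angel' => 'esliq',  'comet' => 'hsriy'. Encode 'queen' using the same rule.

vyiis

The rule splits by letter class: vowels +4, consonants +5.
On queen: q(cons)+5=v, u(vowel)+4=y, e(vowel)+4=i, e(vowel)+4=i, n(cons)+5=s.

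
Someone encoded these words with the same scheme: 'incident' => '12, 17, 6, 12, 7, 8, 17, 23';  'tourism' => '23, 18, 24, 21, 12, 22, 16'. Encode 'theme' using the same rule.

i is letter #9 and maps to 12: an offset of 3. Letters become their 1-based position plus 3 (so a→4, b→5, …).
On theme: t=20→23, h=8→11, e=5→8, m=13→16, e=5→8.

23, 11, 8, 16, 8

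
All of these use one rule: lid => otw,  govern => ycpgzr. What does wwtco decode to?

The output letters match the input read backwards, each shifted +11: lid reversed is dil. Two steps: reverse the string, then apply a Caesar shift of +11.
Undoing it on wwtco: shift back: w−11=l, w−11=l, t−11=i, c−11=r, o−11=d → llird; then reverse → drill.

drill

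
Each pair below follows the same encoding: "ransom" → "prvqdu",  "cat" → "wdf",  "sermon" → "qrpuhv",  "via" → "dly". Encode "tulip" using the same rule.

The output letters match the input read backwards, each shifted +3: ransom reversed is mosnar. Two steps: reverse the string, then apply a Caesar shift of +3.
For tulip: reverse → pilut; then shift: p+3=s, i+3=l, l+3=o, u+3=x, t+3=w.

sloxw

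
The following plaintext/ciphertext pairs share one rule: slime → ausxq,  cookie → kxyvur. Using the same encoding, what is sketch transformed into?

In slime: s→a is +8, l→u is +9, i→s is +10, m→x is +11 — the shift increases by 1 each position. Letter i (0-indexed) is shifted by i+8, so successive shifts are 8, 9, 10, ….
Applying it to sketch: s+8=a, k+9=t, e+10=o, t+11=e, c+12=o, h+13=u.

atoeou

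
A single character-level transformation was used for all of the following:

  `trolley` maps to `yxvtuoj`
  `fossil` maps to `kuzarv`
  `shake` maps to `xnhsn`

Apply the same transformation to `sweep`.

xclmy

In trolley: t→y is +5, r→x is +6, o→v is +7, l→t is +8 — the shift increases by 1 each position. Each letter shifts forward by (position + 5), i.e. 5, 6, 7, … — the shift grows by one for each successive letter.
Applying it to sweep: s+5=x, w+6=c, e+7=l, e+8=m, p+9=y.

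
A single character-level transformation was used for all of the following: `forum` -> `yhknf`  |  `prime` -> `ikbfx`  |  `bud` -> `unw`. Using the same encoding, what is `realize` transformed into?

It's a constant shift of +19 (ROT19).
Applying it to realize: r+19=k, e+19=x, a+19=t, l+19=e, i+19=b, z+19=s, e+19=x.

kxtebsx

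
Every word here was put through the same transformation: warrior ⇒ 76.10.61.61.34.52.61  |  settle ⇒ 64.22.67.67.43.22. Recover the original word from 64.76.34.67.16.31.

switch

w(#23)→76 and a(#1)→10: differences scale by 3, so n = 3·pos + 7. With a=1..z=26, the number is 3·pos + 7.
Reversing it on 64.76.34.67.16.31: 64→(64−7)÷3=19=s, 76→(76−7)÷3=23=w, 34→(34−7)÷3=9=i, 67→(67−7)÷3=20=t, 16→(16−7)÷3=3=c, 31→(31−7)÷3=8=h.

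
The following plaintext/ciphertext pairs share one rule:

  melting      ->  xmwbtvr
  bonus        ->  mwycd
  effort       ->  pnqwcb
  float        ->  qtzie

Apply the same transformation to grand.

rzlvo

A repeating key of period 2 is used — shifts +11, +8 over and over.
On grand: g+11=r, r+8=z, a+11=l, n+8=v, d+11=o.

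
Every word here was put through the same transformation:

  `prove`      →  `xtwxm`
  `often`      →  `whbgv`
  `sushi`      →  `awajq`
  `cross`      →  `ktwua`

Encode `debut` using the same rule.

The shifts repeat in a cycle of length 2: positions 0,1,… shift by +8, +2, then the pattern repeats.
For debut: d+8=l, e+2=g, b+8=j, u+2=w, t+8=b.

lgjwb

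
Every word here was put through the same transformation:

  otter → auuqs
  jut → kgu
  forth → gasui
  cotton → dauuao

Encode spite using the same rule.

The shift depends on letter class: consonant t→u is +1, but vowel o→a is +12. The rule splits by letter class: vowels +12, consonants +1.
For spite: s(cons)+1=t, p(cons)+1=q, i(vowel)+12=u, t(cons)+1=u, e(vowel)+12=q.

tquuq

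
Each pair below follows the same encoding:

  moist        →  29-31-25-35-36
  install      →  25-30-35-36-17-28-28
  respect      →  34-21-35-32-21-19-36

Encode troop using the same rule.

36-34-31-31-32

m is letter #13 and maps to 29: an offset of 16. Each letter is replaced by its alphabet position (a=1..z=26) + 16.
On troop: t=20→36, r=18→34, o=15→31, o=15→31, p=16→32.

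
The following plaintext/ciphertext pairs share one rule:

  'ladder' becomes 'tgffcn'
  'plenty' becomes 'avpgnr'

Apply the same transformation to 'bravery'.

atgxctd

The output letters match the input read backwards, each shifted +2: ladder reversed is reddal. Two steps: reverse the string, then apply a Caesar shift of +2.
For bravery: reverse → yrevarb; then shift: y+2=a, r+2=t, e+2=g, v+2=x, a+2=c, r+2=t, b+2=d.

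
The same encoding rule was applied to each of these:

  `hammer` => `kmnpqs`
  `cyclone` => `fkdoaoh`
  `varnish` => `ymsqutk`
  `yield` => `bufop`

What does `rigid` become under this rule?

Shifts by position in hammer: pos 0: h→k (+3), pos 1: a→m (+12), pos 2: m→n (+1), pos 3: m→p (+3), pos 4: e→q (+12), pos 5: r→s (+1) — repeating every 3. The shifts repeat in a cycle of length 3: positions 0,1,… shift by +3, +12, +1, then the pattern repeats.
For rigid: r+3=u, i+12=u, g+1=h, i+3=l, d+12=p.

uuhlp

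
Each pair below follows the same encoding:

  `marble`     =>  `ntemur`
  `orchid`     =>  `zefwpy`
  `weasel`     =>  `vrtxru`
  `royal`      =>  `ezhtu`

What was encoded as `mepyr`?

Treating letters as 0–25, the rule is x ↦ 19x + 19 (mod 26).
Undoing it on mepyr: m(12)→11·(12−19)≡1=b; e(4)→11·(4−19)≡17=r; p(15)→11·(15−19)≡8=i; y(24)→11·(24−19)≡3=d; r(17)→11·(17−19)≡4=e (all mod 26).

bride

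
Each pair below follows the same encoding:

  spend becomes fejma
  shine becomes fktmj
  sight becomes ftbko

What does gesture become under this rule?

bjfoxwj

Treating letters as 0–25, the rule is x ↦ 9x + 25 (mod 26).
On gesture: g(6)→9·6+25≡1=b; e(4)→9·4+25≡9=j; s(18)→9·18+25≡5=f; t(19)→9·19+25≡14=o; u(20)→9·20+25≡23=x; r(17)→9·17+25≡22=w; e(4)→9·4+25≡9=j (all mod 26).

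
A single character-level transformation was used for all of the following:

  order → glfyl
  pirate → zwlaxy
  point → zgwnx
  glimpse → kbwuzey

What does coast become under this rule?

mgaex

o(14)→g(6) and r(17)→l(11) fit y≡19x+0 (mod 26); the inverse of 19 mod 26 is 11. Each letter's alphabet position (a=0..z=25) is mapped through 19·x+0 mod 26 — an affine cipher.
On coast: c(2)→19·2+0≡12=m; o(14)→19·14+0≡6=g; a(0)→19·0+0≡0=a; s(18)→19·18+0≡4=e; t(19)→19·19+0≡23=x (all mod 26).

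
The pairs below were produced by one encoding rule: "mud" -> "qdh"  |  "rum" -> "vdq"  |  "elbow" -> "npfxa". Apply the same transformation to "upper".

The shift depends on letter class: consonant m→q is +4, but vowel u→d is +9. Vowels shift forward by 9 and consonants shift forward by 4.
Applying it to upper: u(vowel)+9=d, p(cons)+4=t, p(cons)+4=t, e(vowel)+9=n, r(cons)+4=v.

dttnv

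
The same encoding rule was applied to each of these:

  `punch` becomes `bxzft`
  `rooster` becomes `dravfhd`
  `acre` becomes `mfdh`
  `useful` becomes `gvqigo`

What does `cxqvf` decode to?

quest

Shifts by position in punch: pos 0: p→b (+12), pos 1: u→x (+3), pos 2: n→z (+12), pos 3: c→f (+3) — repeating every 2. It's a Vigenère-style cipher with numeric key [12,3]: position i shifts by key[i mod 2].
Decoding cxqvf: c−12=q, x−3=u, q−12=e, v−3=s, f−12=t.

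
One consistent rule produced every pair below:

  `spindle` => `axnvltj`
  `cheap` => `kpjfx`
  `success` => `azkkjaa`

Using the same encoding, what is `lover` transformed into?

ttdjz

The shift depends on letter class: consonant s→a is +8, but vowel i→n is +5. The rule splits by letter class: vowels +5, consonants +8.
Applying it to lover: l(cons)+8=t, o(vowel)+5=t, v(cons)+8=d, e(vowel)+5=j, r(cons)+8=z.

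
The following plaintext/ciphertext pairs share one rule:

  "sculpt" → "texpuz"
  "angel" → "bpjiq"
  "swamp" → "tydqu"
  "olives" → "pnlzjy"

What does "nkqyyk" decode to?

minute

In sculpt: s→t is +1, c→e is +2, u→x is +3, l→p is +4 — the shift increases by 1 each position. Letter i (0-indexed) is shifted by i+1, so successive shifts are 1, 2, 3, ….
Decoding nkqyyk: n−1=m, k−2=i, q−3=n, y−4=u, y−5=t, k−6=e.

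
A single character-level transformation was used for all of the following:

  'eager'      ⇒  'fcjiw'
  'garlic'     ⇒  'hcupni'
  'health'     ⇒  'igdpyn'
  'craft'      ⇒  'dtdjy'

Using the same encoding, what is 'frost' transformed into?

Each letter shifts forward by (position + 1), i.e. 1, 2, 3, … — the shift grows by one for each successive letter.
On frost: f+1=g, r+2=t, o+3=r, s+4=w, t+5=y.

gtrwy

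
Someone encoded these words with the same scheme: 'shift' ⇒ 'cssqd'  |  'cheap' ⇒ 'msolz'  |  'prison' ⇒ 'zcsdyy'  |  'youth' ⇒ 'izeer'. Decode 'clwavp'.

Shifts by position in shift: pos 0: s→c (+10), pos 1: h→s (+11), pos 2: i→s (+10), pos 3: f→q (+11) — repeating every 2. It's a Vigenère-style cipher with numeric key [10,11]: position i shifts by key[i mod 2].
Undoing it on clwavp: c−10=s, l−11=a, w−10=m, a−11=p, v−10=l, p−11=e.

sample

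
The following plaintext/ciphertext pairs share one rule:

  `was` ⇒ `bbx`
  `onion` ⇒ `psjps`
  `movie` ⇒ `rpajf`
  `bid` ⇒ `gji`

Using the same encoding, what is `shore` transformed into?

xmpwf

The shift depends on letter class: consonant w→b is +5, but vowel a→b is +1. Vowels shift forward by 1 and consonants shift forward by 5.
Applying it to shore: s(cons)+5=x, h(cons)+5=m, o(vowel)+1=p, r(cons)+5=w, e(vowel)+1=f.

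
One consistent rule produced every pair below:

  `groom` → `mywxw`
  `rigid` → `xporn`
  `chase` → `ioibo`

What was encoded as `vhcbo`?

In groom: g→m is +6, r→y is +7, o→w is +8, o→x is +9 — the shift increases by 1 each position. The shift increases by 1 at each position, starting from +6: 6, 7, 8, ….
Undoing it on vhcbo: v−6=p, h−7=a, c−8=u, b−9=s, o−10=e.

pause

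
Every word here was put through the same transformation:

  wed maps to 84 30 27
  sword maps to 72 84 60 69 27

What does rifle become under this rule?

69 42 33 51 30

w(#23)→84 and e(#5)→30: differences scale by 3, so n = 3·pos + 15. The formula is n = 3×(alphabet index, a=1) + 15.
Applying it to rifle: r=18→69, i=9→42, f=6→33, l=12→51, e=5→30.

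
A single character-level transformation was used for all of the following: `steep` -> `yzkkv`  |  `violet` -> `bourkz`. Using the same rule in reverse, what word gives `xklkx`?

Compare letters: s→y is +6, t→z is +6, e→k is +6 — a constant shift. Each letter is shifted forward by 6 in the alphabet (a Caesar shift of +6).
Decoding xklkx: x−6=r, k−6=e, l−6=f, k−6=e, x−6=r.

refer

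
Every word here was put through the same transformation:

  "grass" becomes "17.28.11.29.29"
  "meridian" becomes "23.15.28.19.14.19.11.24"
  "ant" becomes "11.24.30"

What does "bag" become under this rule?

g is letter #7 and maps to 17: an offset of 10. The number is (letter's place in the alphabet, a=1) + 10.
Applying it to bag: b=2→12, a=1→11, g=7→17.

12.11.17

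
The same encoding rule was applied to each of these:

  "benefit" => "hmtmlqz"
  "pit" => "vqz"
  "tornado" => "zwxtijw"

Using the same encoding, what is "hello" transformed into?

nmrrw

The shift depends on letter class: consonant b→h is +6, but vowel e→m is +8. The rule splits by letter class: vowels +8, consonants +6.
On hello: h(cons)+6=n, e(vowel)+8=m, l(cons)+6=r, l(cons)+6=r, o(vowel)+8=w.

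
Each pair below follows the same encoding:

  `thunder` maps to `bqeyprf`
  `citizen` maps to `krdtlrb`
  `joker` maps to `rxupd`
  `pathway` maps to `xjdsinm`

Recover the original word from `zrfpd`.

The shift increases by 1 at each position, starting from +8: 8, 9, 10, ….
Reversing it on zrfpd: z−8=r, r−9=i, f−10=v, p−11=e, d−12=r.

river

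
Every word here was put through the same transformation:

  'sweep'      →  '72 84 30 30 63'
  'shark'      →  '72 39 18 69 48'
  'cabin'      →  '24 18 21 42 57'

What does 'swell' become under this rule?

s(#19)→72 and w(#23)→84: differences scale by 3, so n = 3·pos + 15. The formula is n = 3×(alphabet index, a=1) + 15.
Applying it to swell: s=19→72, w=23→84, e=5→30, l=12→51, l=12→51.

72 84 30 51 51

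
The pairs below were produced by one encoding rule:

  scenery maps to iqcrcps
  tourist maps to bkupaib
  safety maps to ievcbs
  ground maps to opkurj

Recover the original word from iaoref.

signal

This is an affine cipher: with a=0,…,z=25, each position x becomes (19x+4) mod 26.
Reversing it on iaoref: i(8)→11·(8−4)≡18=s; a(0)→11·(0−4)≡8=i; o(14)→11·(14−4)≡6=g; r(17)→11·(17−4)≡13=n; e(4)→11·(4−4)≡0=a; f(5)→11·(5−4)≡11=l (all mod 26).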